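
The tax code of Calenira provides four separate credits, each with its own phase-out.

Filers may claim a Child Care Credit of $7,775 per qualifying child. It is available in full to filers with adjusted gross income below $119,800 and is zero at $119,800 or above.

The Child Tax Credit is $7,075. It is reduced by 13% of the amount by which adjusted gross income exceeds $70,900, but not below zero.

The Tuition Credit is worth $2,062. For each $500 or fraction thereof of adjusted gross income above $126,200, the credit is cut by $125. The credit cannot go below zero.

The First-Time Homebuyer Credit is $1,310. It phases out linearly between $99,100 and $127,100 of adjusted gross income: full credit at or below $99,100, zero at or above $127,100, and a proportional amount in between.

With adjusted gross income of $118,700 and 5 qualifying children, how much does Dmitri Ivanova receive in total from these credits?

Child Care Credit: base = 5 × $7,775 = $38,875. $118,700 is below the $119,800 cutoff, so the full $38,875 applies.
Child Tax Credit: 13% of the $47,800 excess over $70,900 is $6,214; credit = $7,075 − $6,214 = $861.
Tuition Credit: $118,700 is at or below the $126,200 threshold, so the full $2,062 applies.
First-Time Homebuyer Credit: $118,700 is $19,600 into a $28,000 phase-out range, leaving 8,400/28,000 of the credit: $1,310 × 8,400/28,000 = $393.
Total: $38,875 + $861 + $2,062 + $393 = $42,191.

$42,191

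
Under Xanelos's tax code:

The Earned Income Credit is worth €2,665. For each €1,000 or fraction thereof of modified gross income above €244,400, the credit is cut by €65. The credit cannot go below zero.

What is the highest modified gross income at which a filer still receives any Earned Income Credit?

€284,400

After 40 increments the reduction is 40 × €65 = €2,600, leaving €65; one more increment wipes it out. Increment 40 ends at excess 40 × €1,000 = €40,000, so the highest qualifying income is €244,400 + €40,000 = €284,400.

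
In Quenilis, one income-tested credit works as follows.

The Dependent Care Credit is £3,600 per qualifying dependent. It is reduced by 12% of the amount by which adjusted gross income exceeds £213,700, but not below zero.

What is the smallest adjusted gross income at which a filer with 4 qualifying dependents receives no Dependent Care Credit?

£333,700

Full credit = 4 × £3,600 = £14,400.
The credit falls by 12% of each pound above £213,700, so it reaches zero when the excess is £14,400 / 12% = £120,000: income = £213,700 + £120,000 = £333,700.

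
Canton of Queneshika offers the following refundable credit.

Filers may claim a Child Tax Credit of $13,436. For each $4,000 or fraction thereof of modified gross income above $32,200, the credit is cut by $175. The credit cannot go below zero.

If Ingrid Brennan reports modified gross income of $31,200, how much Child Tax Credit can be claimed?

$13,436

Child Tax Credit: $31,200 is at or below the $32,200 threshold, so the full $13,436 applies.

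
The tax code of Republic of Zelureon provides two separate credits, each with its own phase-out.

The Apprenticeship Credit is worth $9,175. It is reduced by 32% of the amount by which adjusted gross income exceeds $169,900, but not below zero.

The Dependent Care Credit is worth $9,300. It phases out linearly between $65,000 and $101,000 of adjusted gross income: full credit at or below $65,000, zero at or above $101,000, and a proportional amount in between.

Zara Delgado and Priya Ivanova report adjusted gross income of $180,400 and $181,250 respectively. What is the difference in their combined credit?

Zara ($180,400): Apprenticeship Credit: 32% of the $10,500 excess over $169,900 is $3,360; credit = $9,175 − $3,360 = $5,815. Dependent Care Credit: $180,400 is at or above $101,000, so the credit is $0. total $5,815 + $0 = $5,815
Priya ($181,250): Apprenticeship Credit: 32% of the $11,350 excess over $169,900 is $3,632; credit = $9,175 − $3,632 = $5,543. Dependent Care Credit: $181,250 is at or above $101,000, so the credit is $0. total $5,543 + $0 = $5,543
Difference: |$5,815 − $5,543| = $272.

$272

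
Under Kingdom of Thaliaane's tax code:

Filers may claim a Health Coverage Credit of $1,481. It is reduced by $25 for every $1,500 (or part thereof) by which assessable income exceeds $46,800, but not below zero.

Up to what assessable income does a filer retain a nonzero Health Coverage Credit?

After 59 increments the reduction is 59 × $25 = $1,475, leaving $6; one more increment wipes it out. Increment 59 ends at excess 59 × $1,500 = $88,500, so the highest qualifying income is $46,800 + $88,500 = $135,300.

$135,300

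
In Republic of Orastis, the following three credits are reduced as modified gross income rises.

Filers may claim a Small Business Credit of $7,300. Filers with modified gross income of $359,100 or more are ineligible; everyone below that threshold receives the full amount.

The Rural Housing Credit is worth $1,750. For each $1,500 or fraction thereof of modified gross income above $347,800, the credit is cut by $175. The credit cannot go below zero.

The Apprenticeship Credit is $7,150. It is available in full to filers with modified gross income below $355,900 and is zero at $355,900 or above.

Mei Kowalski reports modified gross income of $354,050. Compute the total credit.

Small Business Credit: $354,050 is below the $359,100 cutoff, so the full $7,300 applies.
Rural Housing Credit: income exceeds $347,800 by $6,250, which is 5 full-or-partial $1,500 increments; reduction = 5 × $175 = $875, leaving $875.
Apprenticeship Credit: $354,050 is below the $355,900 cutoff, so the full $7,150 applies.
Total: $7,300 + $875 + $7,150 = $15,325.

$15,325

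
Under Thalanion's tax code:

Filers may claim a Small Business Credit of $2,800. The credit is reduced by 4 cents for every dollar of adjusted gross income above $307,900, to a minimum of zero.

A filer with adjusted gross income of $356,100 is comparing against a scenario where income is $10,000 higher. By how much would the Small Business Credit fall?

At $356,100 — 4% of the $48,200 excess over $307,900 is $1,928; credit = $2,800 − $1,928 = $872.
At $366,100 — 4% of the $58,200 excess over $307,900 is $2,328; credit = $2,800 − $2,328 = $472.
Lost: $872 − $472 = $400.

$400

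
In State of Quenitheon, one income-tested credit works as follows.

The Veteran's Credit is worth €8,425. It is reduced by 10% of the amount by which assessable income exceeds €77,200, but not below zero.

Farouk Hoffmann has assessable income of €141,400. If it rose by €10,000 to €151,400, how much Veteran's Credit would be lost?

€1,000

At €141,400 — 10% of the €64,200 excess over €77,200 is €6,420; credit = €8,425 − €6,420 = €2,005.
At €151,400 — 10% of the €74,200 excess over €77,200 is €7,420; credit = €8,425 − €7,420 = €1,005.
Lost: €2,005 − €1,005 = €1,000.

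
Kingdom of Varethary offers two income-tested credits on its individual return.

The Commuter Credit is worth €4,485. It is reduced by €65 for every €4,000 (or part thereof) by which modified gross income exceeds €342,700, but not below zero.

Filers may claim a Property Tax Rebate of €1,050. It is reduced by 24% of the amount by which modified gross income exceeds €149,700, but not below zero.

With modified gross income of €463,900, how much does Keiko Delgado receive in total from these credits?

€2,470

Commuter Credit: income exceeds €342,700 by €121,200, which is 31 full-or-partial €4,000 increments; reduction = 31 × €65 = €2,015, leaving €2,470.
Property Tax Rebate: 24% of the €314,200 excess over €149,700 is €75,408 ≥ base, so the credit is €0.
Total: €2,470 + €0 = €2,470.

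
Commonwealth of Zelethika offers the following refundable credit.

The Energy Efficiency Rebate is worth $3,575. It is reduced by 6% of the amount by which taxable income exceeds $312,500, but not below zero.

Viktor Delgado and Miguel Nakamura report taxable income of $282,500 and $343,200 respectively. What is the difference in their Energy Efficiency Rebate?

$1,842

Viktor ($282,500): Energy Efficiency Rebate: $282,500 is at or below the $312,500 threshold, so the full $3,575 applies.
Miguel ($343,200): Energy Efficiency Rebate: 6% of the $30,700 excess over $312,500 is $1,842; credit = $3,575 − $1,842 = $1,733.
Difference: |$3,575 − $1,733| = $1,842.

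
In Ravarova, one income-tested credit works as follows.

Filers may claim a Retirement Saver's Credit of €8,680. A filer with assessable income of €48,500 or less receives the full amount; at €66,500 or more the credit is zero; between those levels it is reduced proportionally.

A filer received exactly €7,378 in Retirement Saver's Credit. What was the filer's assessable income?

€7,378 is 7,378/8,680 of the full €8,680, so 1,302/8,680 of the €18,000 range has been used: income = €48,500 + €18,000 × 1,302/8,680 = €51,200.

€51,200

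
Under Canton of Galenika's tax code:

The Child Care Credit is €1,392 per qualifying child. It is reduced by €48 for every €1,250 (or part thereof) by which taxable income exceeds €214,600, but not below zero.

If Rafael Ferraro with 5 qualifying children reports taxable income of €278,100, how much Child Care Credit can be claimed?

€4,512

Child Care Credit: base = 5 × €1,392 = €6,960. income exceeds €214,600 by €63,500, which is 51 full-or-partial €1,250 increments; reduction = 51 × €48 = €2,448, leaving €4,512.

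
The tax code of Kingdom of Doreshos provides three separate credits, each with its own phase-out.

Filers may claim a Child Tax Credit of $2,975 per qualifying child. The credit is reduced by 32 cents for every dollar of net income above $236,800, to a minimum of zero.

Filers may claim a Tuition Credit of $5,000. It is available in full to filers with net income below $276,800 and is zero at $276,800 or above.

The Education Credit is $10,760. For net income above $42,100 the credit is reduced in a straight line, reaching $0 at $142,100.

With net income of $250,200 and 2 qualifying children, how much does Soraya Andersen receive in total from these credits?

$6,662

Child Tax Credit: base = 2 × $2,975 = $5,950. 32% of the $13,400 excess over $236,800 is $4,288; credit = $5,950 − $4,288 = $1,662.
Tuition Credit: $250,200 is below the $276,800 cutoff, so the full $5,000 applies.
Education Credit: $250,200 is at or above $142,100, so the credit is $0.
Total: $1,662 + $5,000 + $0 = $6,662.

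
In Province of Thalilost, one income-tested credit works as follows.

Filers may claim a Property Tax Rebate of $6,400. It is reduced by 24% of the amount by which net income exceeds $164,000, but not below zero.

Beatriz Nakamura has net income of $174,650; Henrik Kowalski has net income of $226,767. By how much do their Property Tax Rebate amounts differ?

$3,844

Beatriz ($174,650): Property Tax Rebate: 24% of the $10,650 excess over $164,000 is $2,556; credit = $6,400 − $2,556 = $3,844.
Henrik ($226,767): Property Tax Rebate: 24% of the $62,767 excess over $164,000 is $15,064.08 ≥ base, so the credit is $0.
Difference: |$3,844 − $0| = $3,844.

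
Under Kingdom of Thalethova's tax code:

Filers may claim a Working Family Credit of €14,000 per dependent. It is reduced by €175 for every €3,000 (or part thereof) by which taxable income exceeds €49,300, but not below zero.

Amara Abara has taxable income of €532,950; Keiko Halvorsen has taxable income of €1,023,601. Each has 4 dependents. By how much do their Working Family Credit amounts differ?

Amara (€532,950): Working Family Credit: base = 4 × €14,000 = €56,000. income exceeds €49,300 by €483,650, which is 162 full-or-partial €3,000 increments; reduction = 162 × €175 = €28,350, leaving €27,650.
Keiko (€1,023,601): Working Family Credit: base = 4 × €14,000 = €56,000. income exceeds €49,300 by €974,301 → 325 increments × €175 = €56,875 ≥ base, so the credit is €0.
Difference: |€27,650 − €0| = €27,650.

€27,650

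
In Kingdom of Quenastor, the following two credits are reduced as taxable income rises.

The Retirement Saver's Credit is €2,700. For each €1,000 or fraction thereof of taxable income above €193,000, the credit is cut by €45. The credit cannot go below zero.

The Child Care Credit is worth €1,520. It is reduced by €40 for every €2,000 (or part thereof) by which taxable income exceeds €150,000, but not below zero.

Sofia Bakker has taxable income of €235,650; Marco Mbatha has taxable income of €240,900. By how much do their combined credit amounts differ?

€225

Sofia (€235,650): Retirement Saver's Credit: income exceeds €193,000 by €42,650, which is 43 full-or-partial €1,000 increments; reduction = 43 × €45 = €1,935, leaving €765. Child Care Credit: income exceeds €150,000 by €85,650 → 43 increments × €40 = €1,720 ≥ base, so the credit is €0. total €765 + €0 = €765
Marco (€240,900): Retirement Saver's Credit: income exceeds €193,000 by €47,900, which is 48 full-or-partial €1,000 increments; reduction = 48 × €45 = €2,160, leaving €540. Child Care Credit: income exceeds €150,000 by €90,900 → 46 increments × €40 = €1,840 ≥ base, so the credit is €0. total €540 + €0 = €540
Difference: |€765 − €540| = €225.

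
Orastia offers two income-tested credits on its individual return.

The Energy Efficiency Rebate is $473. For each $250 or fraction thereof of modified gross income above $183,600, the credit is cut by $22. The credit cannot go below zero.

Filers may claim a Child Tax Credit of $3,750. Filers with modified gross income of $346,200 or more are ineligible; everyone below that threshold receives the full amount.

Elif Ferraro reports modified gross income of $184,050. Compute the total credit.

Energy Efficiency Rebate: income exceeds $183,600 by $450, which is 2 full-or-partial $250 increments; reduction = 2 × $22 = $44, leaving $429.
Child Tax Credit: $184,050 is below the $346,200 cutoff, so the full $3,750 applies.
Total: $429 + $3,750 = $4,179.

$4,179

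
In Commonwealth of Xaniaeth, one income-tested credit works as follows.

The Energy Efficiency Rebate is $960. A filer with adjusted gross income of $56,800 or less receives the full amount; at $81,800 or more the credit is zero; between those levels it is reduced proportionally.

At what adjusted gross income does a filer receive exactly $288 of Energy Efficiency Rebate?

$288 is 288/960 of the full $960, so 672/960 of the $25,000 range has been used: income = $56,800 + $25,000 × 672/960 = $74,300.

$74,300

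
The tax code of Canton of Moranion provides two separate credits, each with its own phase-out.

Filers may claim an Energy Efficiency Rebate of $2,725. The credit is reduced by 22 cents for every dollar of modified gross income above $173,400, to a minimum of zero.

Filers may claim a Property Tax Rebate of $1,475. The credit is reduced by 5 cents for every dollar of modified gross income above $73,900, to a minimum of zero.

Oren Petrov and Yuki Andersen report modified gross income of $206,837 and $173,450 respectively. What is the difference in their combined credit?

Oren ($206,837): Energy Efficiency Rebate: 22% of the $33,437 excess over $173,400 is $7,356.14 ≥ base, so the credit is $0. Property Tax Rebate: 5% of the $132,937 excess over $73,900 is $6,646.85 ≥ base, so the credit is $0. total $0 + $0 = $0
Yuki ($173,450): Energy Efficiency Rebate: 22% of the $50 excess over $173,400 is $11; credit = $2,725 − $11 = $2,714. Property Tax Rebate: 5% of the $99,550 excess over $73,900 is $4,977.50 ≥ base, so the credit is $0. total $2,714 + $0 = $2,714
Difference: |$0 − $2,714| = $2,714.

$2,714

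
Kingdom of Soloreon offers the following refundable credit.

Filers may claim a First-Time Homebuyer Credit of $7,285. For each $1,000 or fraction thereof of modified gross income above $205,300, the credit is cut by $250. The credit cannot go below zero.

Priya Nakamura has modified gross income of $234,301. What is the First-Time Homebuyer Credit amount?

First-Time Homebuyer Credit: income exceeds $205,300 by $29,001 → 30 increments × $250 = $7,500 ≥ base, so the credit is $0.

$0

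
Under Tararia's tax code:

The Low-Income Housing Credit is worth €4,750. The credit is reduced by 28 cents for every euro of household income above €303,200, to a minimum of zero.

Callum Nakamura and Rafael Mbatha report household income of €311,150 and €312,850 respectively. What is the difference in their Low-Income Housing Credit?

€476

Callum (€311,150): Low-Income Housing Credit: 28% of the €7,950 excess over €303,200 is €2,226; credit = €4,750 − €2,226 = €2,524.
Rafael (€312,850): Low-Income Housing Credit: 28% of the €9,650 excess over €303,200 is €2,702; credit = €4,750 − €2,702 = €2,048.
Difference: |€2,524 − €2,048| = €476.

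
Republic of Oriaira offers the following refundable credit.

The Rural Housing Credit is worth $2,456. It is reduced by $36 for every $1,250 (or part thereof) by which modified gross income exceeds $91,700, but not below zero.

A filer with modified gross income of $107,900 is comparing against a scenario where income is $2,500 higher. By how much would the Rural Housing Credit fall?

At $107,900 — income exceeds $91,700 by $16,200, which is 13 full-or-partial $1,250 increments; reduction = 13 × $36 = $468, leaving $1,988.
At $110,400 — income exceeds $91,700 by $18,700, which is 15 full-or-partial $1,250 increments; reduction = 15 × $36 = $540, leaving $1,916.
Lost: $1,988 − $1,916 = $72.

$72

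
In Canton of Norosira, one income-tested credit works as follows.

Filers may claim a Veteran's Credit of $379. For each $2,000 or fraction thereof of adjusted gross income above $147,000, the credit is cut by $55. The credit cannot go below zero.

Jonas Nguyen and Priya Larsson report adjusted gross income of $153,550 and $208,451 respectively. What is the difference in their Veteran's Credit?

$159

Jonas ($153,550): Veteran's Credit: income exceeds $147,000 by $6,550, which is 4 full-or-partial $2,000 increments; reduction = 4 × $55 = $220, leaving $159.
Priya ($208,451): Veteran's Credit: income exceeds $147,000 by $61,451 → 31 increments × $55 = $1,705 ≥ base, so the credit is $0.
Difference: |$159 − $0| = $159.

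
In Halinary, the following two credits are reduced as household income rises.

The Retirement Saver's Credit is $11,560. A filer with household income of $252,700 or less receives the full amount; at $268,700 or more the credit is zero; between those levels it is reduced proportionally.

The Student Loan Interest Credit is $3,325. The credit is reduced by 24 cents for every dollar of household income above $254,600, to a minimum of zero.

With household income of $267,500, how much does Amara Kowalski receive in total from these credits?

$1,096

Retirement Saver's Credit: $267,500 is $14,800 into a $16,000 phase-out range, leaving 1,200/16,000 of the credit: $11,560 × 1,200/16,000 = $867.
Student Loan Interest Credit: 24% of the $12,900 excess over $254,600 is $3,096; credit = $3,325 − $3,096 = $229.
Total: $867 + $229 = $1,096.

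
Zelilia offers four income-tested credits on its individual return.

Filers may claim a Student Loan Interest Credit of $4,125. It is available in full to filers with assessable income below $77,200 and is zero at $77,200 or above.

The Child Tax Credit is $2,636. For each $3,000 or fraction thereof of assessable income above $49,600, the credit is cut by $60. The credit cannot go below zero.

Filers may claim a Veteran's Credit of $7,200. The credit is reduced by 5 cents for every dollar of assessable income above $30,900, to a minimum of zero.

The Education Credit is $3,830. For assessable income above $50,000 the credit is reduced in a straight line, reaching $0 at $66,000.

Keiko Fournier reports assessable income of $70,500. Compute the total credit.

$11,561

Student Loan Interest Credit: $70,500 is below the $77,200 cutoff, so the full $4,125 applies.
Child Tax Credit: income exceeds $49,600 by $20,900, which is 7 full-or-partial $3,000 increments; reduction = 7 × $60 = $420, leaving $2,216.
Veteran's Credit: 5% of the $39,600 excess over $30,900 is $1,980; credit = $7,200 − $1,980 = $5,220.
Education Credit: $70,500 is at or above $66,000, so the credit is $0.
Total: $4,125 + $2,216 + $5,220 + $0 = $11,561.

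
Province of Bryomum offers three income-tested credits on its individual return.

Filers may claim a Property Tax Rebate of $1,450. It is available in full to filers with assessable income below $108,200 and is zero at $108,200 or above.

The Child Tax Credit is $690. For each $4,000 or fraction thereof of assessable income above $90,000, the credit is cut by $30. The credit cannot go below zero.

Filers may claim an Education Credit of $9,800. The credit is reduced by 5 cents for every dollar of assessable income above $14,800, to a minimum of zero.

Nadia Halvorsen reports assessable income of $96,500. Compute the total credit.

$7,795

Property Tax Rebate: $96,500 is below the $108,200 cutoff, so the full $1,450 applies.
Child Tax Credit: income exceeds $90,000 by $6,500, which is 2 full-or-partial $4,000 increments; reduction = 2 × $30 = $60, leaving $630.
Education Credit: 5% of the $81,700 excess over $14,800 is $4,085; credit = $9,800 − $4,085 = $5,715.
Total: $1,450 + $630 + $5,715 = $7,795.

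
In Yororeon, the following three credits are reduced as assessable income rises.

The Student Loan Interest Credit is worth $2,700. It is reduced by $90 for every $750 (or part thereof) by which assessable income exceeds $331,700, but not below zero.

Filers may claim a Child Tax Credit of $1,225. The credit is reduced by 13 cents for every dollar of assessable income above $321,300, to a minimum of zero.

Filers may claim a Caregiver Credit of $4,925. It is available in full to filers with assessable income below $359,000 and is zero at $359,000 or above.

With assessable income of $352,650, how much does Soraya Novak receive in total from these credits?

Student Loan Interest Credit: income exceeds $331,700 by $20,950, which is 28 full-or-partial $750 increments; reduction = 28 × $90 = $2,520, leaving $180.
Child Tax Credit: 13% of the $31,350 excess over $321,300 is $4,075.50 ≥ base, so the credit is $0.
Caregiver Credit: $352,650 is below the $359,000 cutoff, so the full $4,925 applies.
Total: $180 + $0 + $4,925 = $5,105.

$5,105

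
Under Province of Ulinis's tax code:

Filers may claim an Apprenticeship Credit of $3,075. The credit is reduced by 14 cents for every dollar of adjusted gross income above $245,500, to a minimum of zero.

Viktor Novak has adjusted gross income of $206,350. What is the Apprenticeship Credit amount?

Apprenticeship Credit: $206,350 is at or below the $245,500 threshold, so the full $3,075 applies.

$3,075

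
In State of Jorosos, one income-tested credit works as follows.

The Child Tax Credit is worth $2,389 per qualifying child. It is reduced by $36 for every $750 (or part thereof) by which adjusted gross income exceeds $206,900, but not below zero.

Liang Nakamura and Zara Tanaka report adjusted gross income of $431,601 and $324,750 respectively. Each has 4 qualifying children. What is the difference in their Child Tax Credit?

$3,868

Liang ($431,601): Child Tax Credit: base = 4 × $2,389 = $9,556. income exceeds $206,900 by $224,701 → 300 increments × $36 = $10,800 ≥ base, so the credit is $0.
Zara ($324,750): Child Tax Credit: base = 4 × $2,389 = $9,556. income exceeds $206,900 by $117,850, which is 158 full-or-partial $750 increments; reduction = 158 × $36 = $5,688, leaving $3,868.
Difference: |$0 − $3,868| = $3,868.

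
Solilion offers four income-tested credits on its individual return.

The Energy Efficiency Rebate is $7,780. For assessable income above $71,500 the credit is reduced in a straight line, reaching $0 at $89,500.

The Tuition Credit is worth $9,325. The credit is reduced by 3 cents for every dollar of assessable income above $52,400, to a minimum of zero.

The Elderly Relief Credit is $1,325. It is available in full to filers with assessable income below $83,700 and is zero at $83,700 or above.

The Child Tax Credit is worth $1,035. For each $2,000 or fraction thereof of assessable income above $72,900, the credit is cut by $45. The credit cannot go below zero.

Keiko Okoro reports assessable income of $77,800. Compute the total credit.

$15,845

Energy Efficiency Rebate: $77,800 is $6,300 into a $18,000 phase-out range, leaving 11,700/18,000 of the credit: $7,780 × 11,700/18,000 = $5,057.
Tuition Credit: 3% of the $25,400 excess over $52,400 is $762; credit = $9,325 − $762 = $8,563.
Elderly Relief Credit: $77,800 is below the $83,700 cutoff, so the full $1,325 applies.
Child Tax Credit: income exceeds $72,900 by $4,900, which is 3 full-or-partial $2,000 increments; reduction = 3 × $45 = $135, leaving $900.
Total: $5,057 + $8,563 + $1,325 + $900 = $15,845.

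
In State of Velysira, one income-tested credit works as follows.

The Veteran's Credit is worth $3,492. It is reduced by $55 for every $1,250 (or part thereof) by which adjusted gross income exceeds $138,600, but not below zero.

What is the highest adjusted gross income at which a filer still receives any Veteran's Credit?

After 63 increments the reduction is 63 × $55 = $3,465, leaving $27; one more increment wipes it out. Increment 63 ends at excess 63 × $1,250 = $78,750, so the highest qualifying income is $138,600 + $78,750 = $217,350.

$217,350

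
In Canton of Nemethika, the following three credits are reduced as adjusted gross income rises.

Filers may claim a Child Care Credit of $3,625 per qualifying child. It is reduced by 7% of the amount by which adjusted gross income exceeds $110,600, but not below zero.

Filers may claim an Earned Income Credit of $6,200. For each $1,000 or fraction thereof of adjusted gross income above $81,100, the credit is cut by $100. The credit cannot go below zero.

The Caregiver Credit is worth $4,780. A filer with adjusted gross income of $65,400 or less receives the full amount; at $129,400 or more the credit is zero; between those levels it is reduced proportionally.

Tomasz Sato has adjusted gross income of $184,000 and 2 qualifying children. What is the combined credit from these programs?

Child Care Credit: base = 2 × $3,625 = $7,250. 7% of the $73,400 excess over $110,600 is $5,138; credit = $7,250 − $5,138 = $2,112.
Earned Income Credit: income exceeds $81,100 by $102,900 → 103 increments × $100 = $10,300 ≥ base, so the credit is $0.
Caregiver Credit: $184,000 is at or above $129,400, so the credit is $0.
Total: $2,112 + $0 + $0 = $2,112.

$2,112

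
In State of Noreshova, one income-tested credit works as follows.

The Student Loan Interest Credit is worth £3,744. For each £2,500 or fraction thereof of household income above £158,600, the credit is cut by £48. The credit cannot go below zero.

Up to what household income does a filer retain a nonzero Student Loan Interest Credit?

After 77 increments the reduction is 77 × £48 = £3,696, leaving £48; one more increment wipes it out. Increment 77 ends at excess 77 × £2,500 = £192,500, so the highest qualifying income is £158,600 + £192,500 = £351,100.

£351,100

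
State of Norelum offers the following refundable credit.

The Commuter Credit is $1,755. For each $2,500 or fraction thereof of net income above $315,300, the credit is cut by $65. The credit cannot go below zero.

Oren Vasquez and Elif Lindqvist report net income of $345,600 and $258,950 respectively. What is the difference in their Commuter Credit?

$845

Oren ($345,600): Commuter Credit: income exceeds $315,300 by $30,300, which is 13 full-or-partial $2,500 increments; reduction = 13 × $65 = $845, leaving $910.
Elif ($258,950): Commuter Credit: $258,950 is at or below the $315,300 threshold, so the full $1,755 applies.
Difference: |$910 − $1,755| = $845.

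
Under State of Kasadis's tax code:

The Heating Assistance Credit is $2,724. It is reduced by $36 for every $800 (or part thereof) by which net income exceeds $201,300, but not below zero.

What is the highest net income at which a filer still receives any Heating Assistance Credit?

$261,300

After 75 increments the reduction is 75 × $36 = $2,700, leaving $24; one more increment wipes it out. Increment 75 ends at excess 75 × $800 = $60,000, so the highest qualifying income is $201,300 + $60,000 = $261,300.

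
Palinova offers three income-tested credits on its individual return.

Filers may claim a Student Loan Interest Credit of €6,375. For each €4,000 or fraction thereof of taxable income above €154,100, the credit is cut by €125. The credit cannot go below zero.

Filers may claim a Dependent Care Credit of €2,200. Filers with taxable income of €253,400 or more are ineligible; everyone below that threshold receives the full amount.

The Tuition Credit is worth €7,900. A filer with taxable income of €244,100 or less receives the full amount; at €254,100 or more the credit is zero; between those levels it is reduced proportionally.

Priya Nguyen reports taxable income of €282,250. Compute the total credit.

Student Loan Interest Credit: income exceeds €154,100 by €128,150, which is 33 full-or-partial €4,000 increments; reduction = 33 × €125 = €4,125, leaving €2,250.
Dependent Care Credit: €282,250 meets or exceeds the €253,400 cutoff, so the credit is €0.
Tuition Credit: €282,250 is at or above €254,100, so the credit is €0.
Total: €2,250 + €0 + €0 = €2,250.

€2,250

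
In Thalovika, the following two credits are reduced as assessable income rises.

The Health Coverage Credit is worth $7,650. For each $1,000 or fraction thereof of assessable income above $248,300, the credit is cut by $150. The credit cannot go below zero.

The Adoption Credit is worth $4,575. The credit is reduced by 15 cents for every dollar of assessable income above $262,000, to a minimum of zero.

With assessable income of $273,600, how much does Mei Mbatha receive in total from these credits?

$6,585

Health Coverage Credit: income exceeds $248,300 by $25,300, which is 26 full-or-partial $1,000 increments; reduction = 26 × $150 = $3,900, leaving $3,750.
Adoption Credit: 15% of the $11,600 excess over $262,000 is $1,740; credit = $4,575 − $1,740 = $2,835.
Total: $3,750 + $2,835 = $6,585.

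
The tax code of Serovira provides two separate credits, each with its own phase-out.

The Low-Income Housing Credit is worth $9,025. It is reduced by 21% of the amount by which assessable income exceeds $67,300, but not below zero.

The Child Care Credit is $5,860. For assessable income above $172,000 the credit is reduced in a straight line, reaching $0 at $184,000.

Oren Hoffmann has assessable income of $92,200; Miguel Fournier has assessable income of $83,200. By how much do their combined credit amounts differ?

Oren ($92,200): Low-Income Housing Credit: 21% of the $24,900 excess over $67,300 is $5,229; credit = $9,025 − $5,229 = $3,796. Child Care Credit: $92,200 is at or below the $172,000 threshold, so the full $5,860 applies. total $3,796 + $5,860 = $9,656
Miguel ($83,200): Low-Income Housing Credit: 21% of the $15,900 excess over $67,300 is $3,339; credit = $9,025 − $3,339 = $5,686. Child Care Credit: $83,200 is at or below the $172,000 threshold, so the full $5,860 applies. total $5,686 + $5,860 = $11,546
Difference: |$9,656 − $11,546| = $1,890.

$1,890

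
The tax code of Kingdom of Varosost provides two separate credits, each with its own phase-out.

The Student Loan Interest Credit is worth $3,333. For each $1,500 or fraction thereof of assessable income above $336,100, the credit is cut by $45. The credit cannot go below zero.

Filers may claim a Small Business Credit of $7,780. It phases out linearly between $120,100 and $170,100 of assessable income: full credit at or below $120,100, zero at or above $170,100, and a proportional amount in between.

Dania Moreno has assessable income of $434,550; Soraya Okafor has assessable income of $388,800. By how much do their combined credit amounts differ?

Dania ($434,550): Student Loan Interest Credit: income exceeds $336,100 by $98,450, which is 66 full-or-partial $1,500 increments; reduction = 66 × $45 = $2,970, leaving $363. Small Business Credit: $434,550 is at or above $170,100, so the credit is $0. total $363 + $0 = $363
Soraya ($388,800): Student Loan Interest Credit: income exceeds $336,100 by $52,700, which is 36 full-or-partial $1,500 increments; reduction = 36 × $45 = $1,620, leaving $1,713. Small Business Credit: $388,800 is at or above $170,100, so the credit is $0. total $1,713 + $0 = $1,713
Difference: |$363 − $1,713| = $1,350.

$1,350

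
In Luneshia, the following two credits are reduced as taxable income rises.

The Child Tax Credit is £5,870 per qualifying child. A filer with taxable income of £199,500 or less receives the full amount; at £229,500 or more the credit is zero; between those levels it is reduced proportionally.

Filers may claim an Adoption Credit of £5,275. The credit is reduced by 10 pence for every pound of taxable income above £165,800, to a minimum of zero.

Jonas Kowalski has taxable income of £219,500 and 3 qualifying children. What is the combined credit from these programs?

£5,870

Child Tax Credit: base = 3 × £5,870 = £17,610. £219,500 is £20,000 into a £30,000 phase-out range, leaving 10,000/30,000 of the credit: £17,610 × 10,000/30,000 = £5,870.
Adoption Credit: 10% of the £53,700 excess over £165,800 is £5,370 ≥ base, so the credit is £0.
Total: £5,870 + £0 = £5,870.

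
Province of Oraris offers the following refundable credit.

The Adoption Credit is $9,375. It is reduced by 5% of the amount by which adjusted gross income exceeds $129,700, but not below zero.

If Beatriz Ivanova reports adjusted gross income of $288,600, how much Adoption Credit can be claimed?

Adoption Credit: 5% of the $158,900 excess over $129,700 is $7,945; credit = $9,375 − $7,945 = $1,430.

$1,430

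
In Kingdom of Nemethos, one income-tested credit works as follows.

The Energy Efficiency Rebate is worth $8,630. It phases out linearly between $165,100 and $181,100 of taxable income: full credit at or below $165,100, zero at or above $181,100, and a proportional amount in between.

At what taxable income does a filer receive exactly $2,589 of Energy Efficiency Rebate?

$176,300

$2,589 is 2,589/8,630 of the full $8,630, so 6,041/8,630 of the $16,000 range has been used: income = $165,100 + $16,000 × 6,041/8,630 = $176,300.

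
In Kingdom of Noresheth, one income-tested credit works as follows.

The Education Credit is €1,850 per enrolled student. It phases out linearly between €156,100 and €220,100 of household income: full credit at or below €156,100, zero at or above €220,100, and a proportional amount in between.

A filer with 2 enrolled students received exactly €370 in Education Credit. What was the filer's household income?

€213,700

Full credit = 2 × €1,850 = €3,700.
€370 is 370/3,700 of the full €3,700, so 3,330/3,700 of the €64,000 range has been used: income = €156,100 + €64,000 × 3,330/3,700 = €213,700.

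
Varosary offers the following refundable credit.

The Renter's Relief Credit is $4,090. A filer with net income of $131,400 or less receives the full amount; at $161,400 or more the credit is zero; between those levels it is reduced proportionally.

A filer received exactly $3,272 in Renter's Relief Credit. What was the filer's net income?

$3,272 is 3,272/4,090 of the full $4,090, so 818/4,090 of the $30,000 range has been used: income = $131,400 + $30,000 × 818/4,090 = $137,400.

$137,400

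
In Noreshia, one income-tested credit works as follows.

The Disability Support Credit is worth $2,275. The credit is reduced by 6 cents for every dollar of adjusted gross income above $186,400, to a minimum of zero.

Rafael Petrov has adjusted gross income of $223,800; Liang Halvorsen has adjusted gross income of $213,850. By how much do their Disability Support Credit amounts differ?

$597

Rafael ($223,800): Disability Support Credit: 6% of the $37,400 excess over $186,400 is $2,244; credit = $2,275 − $2,244 = $31.
Liang ($213,850): Disability Support Credit: 6% of the $27,450 excess over $186,400 is $1,647; credit = $2,275 − $1,647 = $628.
Difference: |$31 − $628| = $597.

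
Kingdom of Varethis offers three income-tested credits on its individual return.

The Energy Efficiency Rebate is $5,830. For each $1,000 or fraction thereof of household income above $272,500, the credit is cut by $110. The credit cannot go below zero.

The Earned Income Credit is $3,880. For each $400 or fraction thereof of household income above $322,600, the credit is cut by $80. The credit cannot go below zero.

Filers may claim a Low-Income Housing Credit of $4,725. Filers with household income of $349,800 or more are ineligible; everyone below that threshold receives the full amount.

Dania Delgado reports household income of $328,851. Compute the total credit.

Energy Efficiency Rebate: income exceeds $272,500 by $56,351 → 57 increments × $110 = $6,270 ≥ base, so the credit is $0.
Earned Income Credit: income exceeds $322,600 by $6,251, which is 16 full-or-partial $400 increments; reduction = 16 × $80 = $1,280, leaving $2,600.
Low-Income Housing Credit: $328,851 is below the $349,800 cutoff, so the full $4,725 applies.
Total: $0 + $2,600 + $4,725 = $7,325.

$7,325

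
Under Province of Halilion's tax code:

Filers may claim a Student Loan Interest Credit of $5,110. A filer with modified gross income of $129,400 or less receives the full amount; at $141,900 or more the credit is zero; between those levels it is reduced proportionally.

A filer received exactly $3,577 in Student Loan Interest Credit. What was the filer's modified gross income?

$3,577 is 3,577/5,110 of the full $5,110, so 1,533/5,110 of the $12,500 range has been used: income = $129,400 + $12,500 × 1,533/5,110 = $133,150.

$133,150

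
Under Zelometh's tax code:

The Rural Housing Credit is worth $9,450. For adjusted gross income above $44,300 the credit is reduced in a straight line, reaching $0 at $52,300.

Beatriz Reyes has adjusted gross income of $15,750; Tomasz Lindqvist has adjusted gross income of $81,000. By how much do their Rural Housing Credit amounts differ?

Beatriz ($15,750): Rural Housing Credit: $15,750 is at or below the $44,300 threshold, so the full $9,450 applies.
Tomasz ($81,000): Rural Housing Credit: $81,000 is at or above $52,300, so the credit is $0.
Difference: |$9,450 − $0| = $9,450.

$9,450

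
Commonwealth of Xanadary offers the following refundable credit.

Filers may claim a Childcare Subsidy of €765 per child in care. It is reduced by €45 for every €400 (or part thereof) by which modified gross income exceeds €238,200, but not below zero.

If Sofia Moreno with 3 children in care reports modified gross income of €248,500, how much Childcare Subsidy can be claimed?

€1,125

Childcare Subsidy: base = 3 × €765 = €2,295. income exceeds €238,200 by €10,300, which is 26 full-or-partial €400 increments; reduction = 26 × €45 = €1,170, leaving €1,125.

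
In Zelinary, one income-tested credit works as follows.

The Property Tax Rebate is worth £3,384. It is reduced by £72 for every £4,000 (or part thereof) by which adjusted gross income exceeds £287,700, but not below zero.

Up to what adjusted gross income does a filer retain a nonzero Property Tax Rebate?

£471,700

After 46 increments the reduction is 46 × £72 = £3,312, leaving £72; one more increment wipes it out. Increment 46 ends at excess 46 × £4,000 = £184,000, so the highest qualifying income is £287,700 + £184,000 = £471,700.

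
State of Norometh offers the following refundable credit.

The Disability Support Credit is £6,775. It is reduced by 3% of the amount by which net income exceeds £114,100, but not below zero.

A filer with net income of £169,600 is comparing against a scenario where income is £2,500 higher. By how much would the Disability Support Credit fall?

At £169,600 — 3% of the £55,500 excess over £114,100 is £1,665; credit = £6,775 − £1,665 = £5,110.
At £172,100 — 3% of the £58,000 excess over £114,100 is £1,740; credit = £6,775 − £1,740 = £5,035.
Lost: £5,110 − £5,035 = £75.

£75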